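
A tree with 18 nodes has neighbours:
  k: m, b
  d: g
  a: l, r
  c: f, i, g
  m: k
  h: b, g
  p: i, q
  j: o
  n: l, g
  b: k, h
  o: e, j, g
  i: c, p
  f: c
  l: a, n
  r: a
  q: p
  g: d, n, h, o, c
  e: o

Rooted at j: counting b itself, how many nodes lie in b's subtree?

The subtree rooted at b contains: b, k, m — 3 nodes.

3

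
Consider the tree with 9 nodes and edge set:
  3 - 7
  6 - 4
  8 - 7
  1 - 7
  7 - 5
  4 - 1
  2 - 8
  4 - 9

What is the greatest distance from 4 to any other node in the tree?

Distances from 4 peak at 4, attained at 2.
4 – 1 – 7 – 8 – 2

4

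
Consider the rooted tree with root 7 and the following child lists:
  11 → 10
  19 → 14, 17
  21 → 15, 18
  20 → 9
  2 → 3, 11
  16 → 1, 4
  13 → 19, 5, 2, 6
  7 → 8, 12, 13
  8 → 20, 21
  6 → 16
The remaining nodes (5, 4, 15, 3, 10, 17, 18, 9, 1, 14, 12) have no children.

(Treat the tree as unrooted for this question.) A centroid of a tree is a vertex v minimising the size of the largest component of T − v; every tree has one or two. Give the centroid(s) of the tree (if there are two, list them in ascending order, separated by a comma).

If 13 is removed the pieces have sizes 8, 4, 4, 3, 1, all ≤ ⌊21/2⌋ = 10.
Every other node leaves some component of size > 10, so the centroid is unique.

13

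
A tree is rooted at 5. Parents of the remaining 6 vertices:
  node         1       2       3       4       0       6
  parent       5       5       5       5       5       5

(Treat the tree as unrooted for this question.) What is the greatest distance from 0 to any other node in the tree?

Distances from 0 peak at 2, attained at 2 (6, 4, 1, 3 also at distance 2).
0-5-2

2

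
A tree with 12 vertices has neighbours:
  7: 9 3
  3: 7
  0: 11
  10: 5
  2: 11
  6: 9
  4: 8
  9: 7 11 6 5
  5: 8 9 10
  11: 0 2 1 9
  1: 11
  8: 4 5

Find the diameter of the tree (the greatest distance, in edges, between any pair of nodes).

BFS from 0 reaches 4 last, at distance 5; BFS from 4 confirms no node is farther.
Path: 0 - 11 - 9 - 5 - 8 - 4.

5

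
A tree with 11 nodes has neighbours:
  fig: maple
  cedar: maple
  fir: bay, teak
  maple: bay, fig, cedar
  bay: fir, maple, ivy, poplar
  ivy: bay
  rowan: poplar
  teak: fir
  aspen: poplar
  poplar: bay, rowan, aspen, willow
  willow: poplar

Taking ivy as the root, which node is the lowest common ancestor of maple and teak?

bay

Ancestors of maple (toward the root): maple, bay, ivy.
Ancestors of teak: teak, fir, bay, ivy.
The deepest node appearing in both lists is bay.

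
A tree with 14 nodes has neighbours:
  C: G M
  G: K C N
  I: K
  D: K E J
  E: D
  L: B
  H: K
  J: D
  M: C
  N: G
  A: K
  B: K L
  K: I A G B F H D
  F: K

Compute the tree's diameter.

5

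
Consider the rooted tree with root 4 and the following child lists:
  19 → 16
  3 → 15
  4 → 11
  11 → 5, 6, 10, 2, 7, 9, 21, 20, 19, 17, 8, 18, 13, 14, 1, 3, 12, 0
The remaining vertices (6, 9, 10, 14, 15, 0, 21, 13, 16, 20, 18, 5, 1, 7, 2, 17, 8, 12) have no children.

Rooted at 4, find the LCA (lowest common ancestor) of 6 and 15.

Path 6→root: 6 11 4; path 15→root: 15 3 11 4.
First common node: 11.

11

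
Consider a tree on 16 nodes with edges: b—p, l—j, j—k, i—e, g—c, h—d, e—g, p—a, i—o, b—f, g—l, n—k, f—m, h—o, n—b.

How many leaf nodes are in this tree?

4

Degree-1 nodes: a, c, d, m — 4 of them.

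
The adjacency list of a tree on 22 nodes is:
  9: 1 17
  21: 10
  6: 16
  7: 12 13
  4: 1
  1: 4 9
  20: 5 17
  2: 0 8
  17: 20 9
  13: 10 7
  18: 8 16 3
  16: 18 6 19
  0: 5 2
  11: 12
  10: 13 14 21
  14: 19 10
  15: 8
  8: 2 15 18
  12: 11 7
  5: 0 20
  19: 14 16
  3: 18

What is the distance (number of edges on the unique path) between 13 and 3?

The path is 13 – 10 – 14 – 19 – 16 – 18 – 3, which has 6 edges.

6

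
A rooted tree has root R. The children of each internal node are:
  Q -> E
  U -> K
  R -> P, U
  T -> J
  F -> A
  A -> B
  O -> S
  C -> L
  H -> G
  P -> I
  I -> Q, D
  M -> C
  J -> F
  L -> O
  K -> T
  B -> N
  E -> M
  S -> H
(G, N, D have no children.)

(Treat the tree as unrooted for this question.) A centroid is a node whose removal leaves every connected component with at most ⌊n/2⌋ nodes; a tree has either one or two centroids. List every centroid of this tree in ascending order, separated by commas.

I

Removing I splits the tree into components of sizes 10, 9, 1; the largest is 10 ≤ ⌊21/2⌋ = 10.
Every other node leaves some component of size > 10, so the centroid is unique.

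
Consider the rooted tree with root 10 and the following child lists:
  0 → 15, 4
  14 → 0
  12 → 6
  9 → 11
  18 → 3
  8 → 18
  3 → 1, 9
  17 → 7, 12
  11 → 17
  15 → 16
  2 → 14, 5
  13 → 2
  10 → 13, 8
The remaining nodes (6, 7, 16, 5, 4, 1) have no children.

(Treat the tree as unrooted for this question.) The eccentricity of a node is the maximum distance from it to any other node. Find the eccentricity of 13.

A farthest node from 13 is 6.
The path 13-10-8-18-3-9-11-17-12-6 has 9 edges.

9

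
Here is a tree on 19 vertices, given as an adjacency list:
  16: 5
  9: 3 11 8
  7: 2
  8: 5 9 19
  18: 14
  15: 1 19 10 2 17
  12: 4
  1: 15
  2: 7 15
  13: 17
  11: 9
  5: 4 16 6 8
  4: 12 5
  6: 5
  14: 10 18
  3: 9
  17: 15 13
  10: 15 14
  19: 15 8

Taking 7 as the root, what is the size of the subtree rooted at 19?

The subtree rooted at 19 contains: 19, 8, 9, 5, 11, 3, 4, 16, 6, 12 — 10 nodes.

10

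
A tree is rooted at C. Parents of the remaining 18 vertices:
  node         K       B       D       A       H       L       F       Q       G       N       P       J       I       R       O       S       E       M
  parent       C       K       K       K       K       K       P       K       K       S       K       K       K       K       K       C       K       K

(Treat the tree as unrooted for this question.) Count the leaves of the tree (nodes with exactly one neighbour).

15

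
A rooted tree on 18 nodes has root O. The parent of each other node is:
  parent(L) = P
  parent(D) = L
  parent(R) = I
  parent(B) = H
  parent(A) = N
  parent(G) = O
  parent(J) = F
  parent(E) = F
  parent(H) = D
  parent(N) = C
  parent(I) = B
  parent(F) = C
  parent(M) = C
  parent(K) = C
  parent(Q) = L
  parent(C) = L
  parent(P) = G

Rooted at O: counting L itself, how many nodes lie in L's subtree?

Descendants of L (including itself): L, D, C, Q, H, F, N, M, K, B, J, E, A, I, R. That's 15.

15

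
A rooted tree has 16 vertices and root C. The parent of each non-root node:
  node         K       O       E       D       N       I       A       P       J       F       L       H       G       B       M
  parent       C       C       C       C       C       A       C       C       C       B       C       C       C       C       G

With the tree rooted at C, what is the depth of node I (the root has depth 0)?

Path from C to I: C → A → I, which has 2 edges.

2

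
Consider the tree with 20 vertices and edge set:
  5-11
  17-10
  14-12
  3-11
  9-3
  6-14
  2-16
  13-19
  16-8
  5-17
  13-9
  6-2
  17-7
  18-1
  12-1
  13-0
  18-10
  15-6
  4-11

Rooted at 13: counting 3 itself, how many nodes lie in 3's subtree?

The subtree rooted at 3 contains: 3, 11, 4, 5, 17, 10, 7, 18, 1, 12, 14, 6, 15, 2, 16, 8 — 16 nodes.

16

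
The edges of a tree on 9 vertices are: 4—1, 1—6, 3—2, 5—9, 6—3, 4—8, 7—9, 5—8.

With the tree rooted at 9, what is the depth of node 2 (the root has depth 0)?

7

9 → 5 → 8 → 4 → 1 → 6 → 3 → 2 — 7 edges.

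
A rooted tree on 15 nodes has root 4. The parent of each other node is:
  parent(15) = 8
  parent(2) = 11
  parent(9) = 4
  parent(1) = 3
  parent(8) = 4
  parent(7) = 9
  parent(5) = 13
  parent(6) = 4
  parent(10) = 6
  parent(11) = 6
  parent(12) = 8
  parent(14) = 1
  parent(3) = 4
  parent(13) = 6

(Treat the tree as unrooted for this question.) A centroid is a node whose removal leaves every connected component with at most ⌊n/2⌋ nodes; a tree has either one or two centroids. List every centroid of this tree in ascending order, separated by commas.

4

Delete 4: the remaining components have sizes 6, 3, 3, 2. Max 6 ≤ 7, so 4 is a centroid.
Every other node leaves some component of size > 7, so the centroid is unique.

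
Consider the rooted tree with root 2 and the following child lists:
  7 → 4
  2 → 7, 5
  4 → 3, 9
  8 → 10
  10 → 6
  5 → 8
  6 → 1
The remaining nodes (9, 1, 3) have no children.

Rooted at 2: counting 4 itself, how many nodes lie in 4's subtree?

3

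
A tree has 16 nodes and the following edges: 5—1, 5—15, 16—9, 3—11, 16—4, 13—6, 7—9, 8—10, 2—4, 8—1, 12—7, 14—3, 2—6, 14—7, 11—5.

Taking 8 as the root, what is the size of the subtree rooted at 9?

6

9's subtree: {9, 16, 4, 2, 6, 13}, size 6.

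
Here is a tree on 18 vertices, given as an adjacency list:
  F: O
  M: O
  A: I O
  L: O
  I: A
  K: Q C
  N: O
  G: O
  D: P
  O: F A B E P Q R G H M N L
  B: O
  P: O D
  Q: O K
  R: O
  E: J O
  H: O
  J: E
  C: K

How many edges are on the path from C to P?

The path is C - K - Q - O - P, which has 4 edges.

4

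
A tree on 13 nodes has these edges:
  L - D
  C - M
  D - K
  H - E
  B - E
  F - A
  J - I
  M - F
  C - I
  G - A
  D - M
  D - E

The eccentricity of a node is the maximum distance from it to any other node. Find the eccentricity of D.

4

A farthest node from D is J (G also at distance 4).
The path D-M-C-I-J has 4 edges.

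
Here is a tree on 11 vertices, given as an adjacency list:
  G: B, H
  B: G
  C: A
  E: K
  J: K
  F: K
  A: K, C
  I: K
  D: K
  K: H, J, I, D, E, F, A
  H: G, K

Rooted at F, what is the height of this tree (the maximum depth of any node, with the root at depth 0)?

B sits deepest: F-K-H-G-B — 4 edges from the root.

4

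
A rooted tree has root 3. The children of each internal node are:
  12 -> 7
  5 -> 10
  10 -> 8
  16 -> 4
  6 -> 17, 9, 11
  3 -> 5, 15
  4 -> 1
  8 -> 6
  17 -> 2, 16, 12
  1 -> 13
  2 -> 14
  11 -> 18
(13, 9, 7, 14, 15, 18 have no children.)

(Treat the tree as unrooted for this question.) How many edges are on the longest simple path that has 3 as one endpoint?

Distances from 3 peak at 9, attained at 13.
3 – 5 – 10 – 8 – 6 – 17 – 16 – 4 – 1 – 13

9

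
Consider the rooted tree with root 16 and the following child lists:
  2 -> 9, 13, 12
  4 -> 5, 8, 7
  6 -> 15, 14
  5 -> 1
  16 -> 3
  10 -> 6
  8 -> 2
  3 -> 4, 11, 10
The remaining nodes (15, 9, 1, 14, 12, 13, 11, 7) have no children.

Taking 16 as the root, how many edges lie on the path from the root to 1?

4

16–3–4–5–1 — 4 edges.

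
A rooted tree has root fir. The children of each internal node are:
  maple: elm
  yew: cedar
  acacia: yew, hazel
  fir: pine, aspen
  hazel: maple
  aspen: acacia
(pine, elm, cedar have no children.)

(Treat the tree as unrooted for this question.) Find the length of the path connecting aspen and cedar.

aspen - acacia - yew - cedar: 3 edges.

3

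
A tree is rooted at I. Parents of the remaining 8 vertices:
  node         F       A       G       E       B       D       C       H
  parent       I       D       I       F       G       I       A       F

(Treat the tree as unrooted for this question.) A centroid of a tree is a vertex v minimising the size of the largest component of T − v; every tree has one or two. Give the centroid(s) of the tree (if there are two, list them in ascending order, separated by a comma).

I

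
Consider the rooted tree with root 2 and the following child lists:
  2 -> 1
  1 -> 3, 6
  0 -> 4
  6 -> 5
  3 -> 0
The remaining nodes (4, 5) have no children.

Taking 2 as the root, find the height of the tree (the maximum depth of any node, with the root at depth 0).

4

4 sits deepest: 2 – 1 – 3 – 0 – 4 — 4 edges from the root.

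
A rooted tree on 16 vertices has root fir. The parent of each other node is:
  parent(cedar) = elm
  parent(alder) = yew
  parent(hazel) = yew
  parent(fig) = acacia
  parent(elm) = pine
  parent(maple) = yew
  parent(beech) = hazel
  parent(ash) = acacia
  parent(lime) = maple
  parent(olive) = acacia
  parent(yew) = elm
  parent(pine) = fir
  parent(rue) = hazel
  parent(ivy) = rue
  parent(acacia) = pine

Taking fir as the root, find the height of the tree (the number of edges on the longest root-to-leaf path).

6

A deepest node is ivy, reached by fir → pine → elm → yew → hazel → rue → ivy.
That path has 6 edges, so the height is 6.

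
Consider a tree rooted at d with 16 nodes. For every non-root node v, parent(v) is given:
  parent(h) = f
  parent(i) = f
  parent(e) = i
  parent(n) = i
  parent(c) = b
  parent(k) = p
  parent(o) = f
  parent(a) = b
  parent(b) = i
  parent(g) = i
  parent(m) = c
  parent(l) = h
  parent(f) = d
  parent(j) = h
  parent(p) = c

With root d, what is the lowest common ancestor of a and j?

f

Ancestors of a (toward the root): a, b, i, f, d.
Ancestors of j: j, h, f, d.
The deepest node appearing in both lists is f.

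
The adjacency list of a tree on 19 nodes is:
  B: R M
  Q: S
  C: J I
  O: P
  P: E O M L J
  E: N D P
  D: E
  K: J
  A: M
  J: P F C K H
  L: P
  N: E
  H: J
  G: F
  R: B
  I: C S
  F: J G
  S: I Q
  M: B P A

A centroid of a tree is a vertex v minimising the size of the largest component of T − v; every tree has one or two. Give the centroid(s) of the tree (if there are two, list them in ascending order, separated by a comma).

If P is removed the pieces have sizes 9, 4, 3, 1, 1, all ≤ ⌊19/2⌋ = 9.
Every other node leaves some component of size > 9, so the centroid is unique.

P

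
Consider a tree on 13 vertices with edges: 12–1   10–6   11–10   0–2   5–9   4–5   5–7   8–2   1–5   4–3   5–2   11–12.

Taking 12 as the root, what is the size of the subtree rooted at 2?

The subtree rooted at 2 contains: 2, 8, 0 — 3 nodes.

3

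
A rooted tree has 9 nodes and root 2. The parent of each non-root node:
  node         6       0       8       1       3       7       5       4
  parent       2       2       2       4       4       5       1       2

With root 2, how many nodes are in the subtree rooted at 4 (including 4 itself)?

5

Descendants of 4 (including itself): 4, 1, 3, 5, 7. That's 5.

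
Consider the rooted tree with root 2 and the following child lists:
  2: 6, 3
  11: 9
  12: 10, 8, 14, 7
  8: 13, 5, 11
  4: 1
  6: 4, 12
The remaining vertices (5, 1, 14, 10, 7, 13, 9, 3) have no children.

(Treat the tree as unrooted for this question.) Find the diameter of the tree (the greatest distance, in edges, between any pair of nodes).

A longest path is 1 – 4 – 6 – 12 – 8 – 11 – 9, with 6 edges.

6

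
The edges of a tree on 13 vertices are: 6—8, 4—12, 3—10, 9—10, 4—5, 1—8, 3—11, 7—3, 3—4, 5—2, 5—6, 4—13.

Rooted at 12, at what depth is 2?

3

12 → 4 → 5 → 2 — 3 edges.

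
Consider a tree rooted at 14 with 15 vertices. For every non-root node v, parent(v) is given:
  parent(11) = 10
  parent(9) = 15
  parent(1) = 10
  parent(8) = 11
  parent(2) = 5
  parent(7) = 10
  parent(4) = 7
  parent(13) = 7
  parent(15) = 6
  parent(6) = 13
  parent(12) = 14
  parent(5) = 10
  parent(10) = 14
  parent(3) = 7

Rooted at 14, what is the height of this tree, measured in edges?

6

9 sits deepest: 14-10-7-13-6-15-9 — 6 edges from the root.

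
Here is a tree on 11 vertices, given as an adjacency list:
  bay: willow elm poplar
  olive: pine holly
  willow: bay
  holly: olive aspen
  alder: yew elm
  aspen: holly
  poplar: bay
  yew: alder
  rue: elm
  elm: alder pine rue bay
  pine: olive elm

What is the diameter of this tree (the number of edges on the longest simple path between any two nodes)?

6

Starting from aspen, a farthest node is willow at distance 6.
One longest path: aspen-holly-olive-pine-elm-bay-willow.
So the diameter is 6.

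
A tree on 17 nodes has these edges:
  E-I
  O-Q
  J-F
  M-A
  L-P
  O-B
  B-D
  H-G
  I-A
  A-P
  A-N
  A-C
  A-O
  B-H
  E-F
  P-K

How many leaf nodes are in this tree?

Degree-1 nodes: C, D, G, J, K, L, M, N, Q — 9 of them.

9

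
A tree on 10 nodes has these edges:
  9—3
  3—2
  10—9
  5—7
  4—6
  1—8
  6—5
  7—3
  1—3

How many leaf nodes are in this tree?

4

Exactly 4 nodes have a single neighbour: 2, 4, 8, 10.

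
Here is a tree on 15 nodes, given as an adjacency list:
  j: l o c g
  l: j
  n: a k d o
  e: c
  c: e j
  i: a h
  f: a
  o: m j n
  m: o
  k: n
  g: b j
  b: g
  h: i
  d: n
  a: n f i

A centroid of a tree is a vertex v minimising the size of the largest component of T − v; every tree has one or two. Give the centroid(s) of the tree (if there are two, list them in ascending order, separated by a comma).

Delete o: the remaining components have sizes 7, 6, 1. Max 7 ≤ 7, so o is a centroid.
No neighbour of o does as well, so o is the unique centroid.

o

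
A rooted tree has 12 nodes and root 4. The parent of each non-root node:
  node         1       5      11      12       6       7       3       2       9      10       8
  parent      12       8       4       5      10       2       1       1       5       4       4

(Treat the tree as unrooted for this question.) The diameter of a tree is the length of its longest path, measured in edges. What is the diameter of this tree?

A longest path is 7 – 2 – 1 – 12 – 5 – 8 – 4 – 10 – 6, with 8 edges.

8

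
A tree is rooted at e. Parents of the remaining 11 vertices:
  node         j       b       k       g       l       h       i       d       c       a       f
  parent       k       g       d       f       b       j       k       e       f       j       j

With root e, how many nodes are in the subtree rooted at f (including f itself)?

5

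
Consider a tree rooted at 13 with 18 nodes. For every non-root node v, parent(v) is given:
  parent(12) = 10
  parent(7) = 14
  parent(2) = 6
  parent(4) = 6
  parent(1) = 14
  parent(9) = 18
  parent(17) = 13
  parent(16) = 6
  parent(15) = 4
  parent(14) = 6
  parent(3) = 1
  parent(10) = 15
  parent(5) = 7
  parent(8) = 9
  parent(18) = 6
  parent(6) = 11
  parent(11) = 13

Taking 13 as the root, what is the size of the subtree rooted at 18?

3

The subtree rooted at 18 contains: 18, 9, 8 — 3 nodes.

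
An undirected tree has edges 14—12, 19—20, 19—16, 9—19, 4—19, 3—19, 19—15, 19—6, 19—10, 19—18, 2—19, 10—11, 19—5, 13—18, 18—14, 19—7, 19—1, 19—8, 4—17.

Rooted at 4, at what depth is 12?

4

Climbing from 12 to the root: 12 → 14 → 18 → 19 → 4. That's 4 steps.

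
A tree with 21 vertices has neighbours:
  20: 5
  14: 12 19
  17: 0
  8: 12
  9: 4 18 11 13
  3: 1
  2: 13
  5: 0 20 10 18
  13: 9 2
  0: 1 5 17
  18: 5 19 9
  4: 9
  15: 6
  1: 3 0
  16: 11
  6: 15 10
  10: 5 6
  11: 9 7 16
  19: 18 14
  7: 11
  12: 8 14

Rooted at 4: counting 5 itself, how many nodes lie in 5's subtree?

9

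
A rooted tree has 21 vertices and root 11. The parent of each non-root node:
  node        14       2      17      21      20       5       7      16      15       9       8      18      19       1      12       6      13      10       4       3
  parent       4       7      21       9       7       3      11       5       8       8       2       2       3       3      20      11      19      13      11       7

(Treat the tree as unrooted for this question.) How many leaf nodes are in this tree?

9

Exactly 9 nodes have a single neighbour: 1, 6, 10, 12, 14, 15, 16, 17, 18.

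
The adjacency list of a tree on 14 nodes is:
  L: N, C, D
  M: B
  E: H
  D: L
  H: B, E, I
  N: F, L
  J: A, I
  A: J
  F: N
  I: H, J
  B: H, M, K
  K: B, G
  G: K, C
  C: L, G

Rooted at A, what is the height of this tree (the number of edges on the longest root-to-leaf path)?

A deepest node is F, reached by A–J–I–H–B–K–G–C–L–N–F.
That path has 10 edges, so the height is 10.

10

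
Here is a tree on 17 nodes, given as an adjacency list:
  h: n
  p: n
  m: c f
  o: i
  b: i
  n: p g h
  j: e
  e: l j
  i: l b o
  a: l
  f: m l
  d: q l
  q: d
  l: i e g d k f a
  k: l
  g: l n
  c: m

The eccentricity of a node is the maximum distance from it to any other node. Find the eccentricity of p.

Distances from p peak at 6, attained at c.
p–n–g–l–f–m–c

6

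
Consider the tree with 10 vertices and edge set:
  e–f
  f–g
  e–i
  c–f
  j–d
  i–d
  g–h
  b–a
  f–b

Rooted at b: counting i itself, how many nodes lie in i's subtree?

3

i's subtree: {i, d, j}, size 3.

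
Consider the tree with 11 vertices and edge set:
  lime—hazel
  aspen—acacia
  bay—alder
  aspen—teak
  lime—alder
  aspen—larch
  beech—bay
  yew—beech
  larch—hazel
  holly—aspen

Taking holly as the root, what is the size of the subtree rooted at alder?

alder's subtree: {alder, bay, beech, yew}, size 4.

4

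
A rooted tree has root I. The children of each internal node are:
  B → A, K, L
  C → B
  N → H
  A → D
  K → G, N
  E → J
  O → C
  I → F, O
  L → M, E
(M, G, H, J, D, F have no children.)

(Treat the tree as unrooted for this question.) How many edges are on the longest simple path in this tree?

A longest path is F-I-O-C-B-L-E-J, with 7 edges.

7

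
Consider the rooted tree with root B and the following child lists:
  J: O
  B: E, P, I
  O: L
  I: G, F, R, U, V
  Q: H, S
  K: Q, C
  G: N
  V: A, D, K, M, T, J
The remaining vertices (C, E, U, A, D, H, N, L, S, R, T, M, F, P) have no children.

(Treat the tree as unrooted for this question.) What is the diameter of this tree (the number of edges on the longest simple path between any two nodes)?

6

Starting from P, a farthest node is H at distance 6.
One longest path: P-B-I-V-K-Q-H.
So the diameter is 6.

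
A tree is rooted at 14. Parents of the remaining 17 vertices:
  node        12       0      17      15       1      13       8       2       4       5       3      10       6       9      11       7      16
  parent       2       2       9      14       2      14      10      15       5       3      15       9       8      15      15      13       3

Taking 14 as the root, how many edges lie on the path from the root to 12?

14–15–2–12 — 3 edges.

3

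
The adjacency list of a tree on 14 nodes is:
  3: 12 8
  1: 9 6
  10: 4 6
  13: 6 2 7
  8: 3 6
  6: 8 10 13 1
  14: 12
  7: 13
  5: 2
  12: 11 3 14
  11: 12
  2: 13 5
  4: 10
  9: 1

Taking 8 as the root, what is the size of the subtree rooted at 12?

Descendants of 12 (including itself): 12, 14, 11. That's 3.

3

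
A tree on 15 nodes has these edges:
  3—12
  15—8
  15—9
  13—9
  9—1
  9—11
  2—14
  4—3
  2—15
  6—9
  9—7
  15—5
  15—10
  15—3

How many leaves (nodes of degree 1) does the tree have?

11

Exactly 11 nodes have a single neighbour: 1, 4, 5, 6, 7, 8, 10, 11, 12, 13, 14.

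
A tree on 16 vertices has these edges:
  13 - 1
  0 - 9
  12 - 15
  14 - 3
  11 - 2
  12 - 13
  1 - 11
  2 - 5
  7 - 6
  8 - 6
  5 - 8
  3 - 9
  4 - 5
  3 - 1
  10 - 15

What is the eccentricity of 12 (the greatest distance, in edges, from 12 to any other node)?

A farthest node from 12 is 7.
The path 12 – 13 – 1 – 11 – 2 – 5 – 8 – 6 – 7 has 8 edges.

8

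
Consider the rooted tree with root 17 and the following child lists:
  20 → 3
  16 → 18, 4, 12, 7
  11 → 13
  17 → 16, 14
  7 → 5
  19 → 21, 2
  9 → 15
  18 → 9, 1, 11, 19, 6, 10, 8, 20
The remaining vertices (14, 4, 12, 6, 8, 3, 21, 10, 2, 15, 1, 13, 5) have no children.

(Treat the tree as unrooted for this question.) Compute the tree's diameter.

5

Starting from 14, a farthest node is 15 at distance 5.
One longest path: 14–17–16–18–9–15.
So the diameter is 5.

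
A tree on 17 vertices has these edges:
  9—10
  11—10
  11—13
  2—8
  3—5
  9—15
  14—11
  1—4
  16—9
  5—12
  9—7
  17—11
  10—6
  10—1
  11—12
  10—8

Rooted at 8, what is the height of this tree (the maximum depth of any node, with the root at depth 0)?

3 sits deepest: 8-10-11-12-5-3 — 5 edges from the root.

5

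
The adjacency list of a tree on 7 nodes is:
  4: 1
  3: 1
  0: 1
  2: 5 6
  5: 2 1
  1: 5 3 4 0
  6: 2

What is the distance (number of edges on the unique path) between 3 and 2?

3

3 – 1 – 5 – 2: 3 edges.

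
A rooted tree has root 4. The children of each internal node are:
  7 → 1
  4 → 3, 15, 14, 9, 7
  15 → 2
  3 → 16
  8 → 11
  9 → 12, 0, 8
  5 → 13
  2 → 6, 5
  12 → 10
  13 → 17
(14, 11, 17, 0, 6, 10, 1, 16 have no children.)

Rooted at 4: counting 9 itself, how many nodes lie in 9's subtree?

6

9's subtree: {9, 8, 0, 12, 11, 10}, size 6.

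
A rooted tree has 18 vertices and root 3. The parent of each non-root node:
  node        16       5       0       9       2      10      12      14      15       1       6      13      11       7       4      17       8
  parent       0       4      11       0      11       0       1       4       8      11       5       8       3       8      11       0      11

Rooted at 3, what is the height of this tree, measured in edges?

A deepest node is 6, reached by 3 → 11 → 4 → 5 → 6.
That path has 4 edges, so the height is 4.

4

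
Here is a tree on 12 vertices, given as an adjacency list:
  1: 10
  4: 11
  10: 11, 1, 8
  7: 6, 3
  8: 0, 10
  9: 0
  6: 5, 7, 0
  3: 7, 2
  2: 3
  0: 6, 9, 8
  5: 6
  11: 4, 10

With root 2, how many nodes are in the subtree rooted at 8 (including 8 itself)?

8's subtree: {8, 10, 1, 11, 4}, size 5.

5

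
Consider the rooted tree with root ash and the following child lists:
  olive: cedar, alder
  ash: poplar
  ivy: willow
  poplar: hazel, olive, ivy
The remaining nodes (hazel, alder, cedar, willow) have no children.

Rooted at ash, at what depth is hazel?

Path from ash to hazel: ash–poplar–hazel, which has 2 edges.

2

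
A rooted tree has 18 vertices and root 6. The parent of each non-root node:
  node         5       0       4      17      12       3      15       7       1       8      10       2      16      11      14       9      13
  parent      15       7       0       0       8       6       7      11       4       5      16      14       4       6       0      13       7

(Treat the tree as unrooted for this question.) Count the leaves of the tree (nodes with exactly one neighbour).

7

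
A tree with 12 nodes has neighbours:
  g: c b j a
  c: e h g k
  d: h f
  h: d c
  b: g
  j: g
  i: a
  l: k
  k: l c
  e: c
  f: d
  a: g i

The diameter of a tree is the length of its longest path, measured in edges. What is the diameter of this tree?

A longest path is i – a – g – c – h – d – f, with 6 edges.

6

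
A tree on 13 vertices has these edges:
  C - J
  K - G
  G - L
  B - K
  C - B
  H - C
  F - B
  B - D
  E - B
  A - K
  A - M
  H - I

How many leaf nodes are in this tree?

7

The leaves are D, E, F, I, J, L, M.
That is 7 leaves.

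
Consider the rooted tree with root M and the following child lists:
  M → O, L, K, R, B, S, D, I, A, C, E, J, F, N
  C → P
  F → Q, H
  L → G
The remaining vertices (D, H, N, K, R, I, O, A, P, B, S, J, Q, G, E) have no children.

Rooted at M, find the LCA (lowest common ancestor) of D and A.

M

Path D→root: D M; path A→root: A M.
First common node: M.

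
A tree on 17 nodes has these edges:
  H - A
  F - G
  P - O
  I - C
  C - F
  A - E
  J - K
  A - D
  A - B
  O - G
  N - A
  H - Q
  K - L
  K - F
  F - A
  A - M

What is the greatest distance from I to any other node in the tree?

5

The node farthest from I is Q (P also at distance 5), via I-C-F-A-H-Q — 5 edges.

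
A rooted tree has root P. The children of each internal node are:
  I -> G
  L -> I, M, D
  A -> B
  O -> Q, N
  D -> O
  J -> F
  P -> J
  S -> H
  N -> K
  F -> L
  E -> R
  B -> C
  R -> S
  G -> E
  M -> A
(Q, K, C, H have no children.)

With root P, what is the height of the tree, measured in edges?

H sits deepest: P – J – F – L – I – G – E – R – S – H — 9 edges from the root.

9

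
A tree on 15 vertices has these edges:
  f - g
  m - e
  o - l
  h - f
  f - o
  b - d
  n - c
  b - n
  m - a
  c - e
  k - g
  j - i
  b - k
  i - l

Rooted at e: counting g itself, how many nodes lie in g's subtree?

Descendants of g (including itself): g, f, h, o, l, i, j. That's 7.

7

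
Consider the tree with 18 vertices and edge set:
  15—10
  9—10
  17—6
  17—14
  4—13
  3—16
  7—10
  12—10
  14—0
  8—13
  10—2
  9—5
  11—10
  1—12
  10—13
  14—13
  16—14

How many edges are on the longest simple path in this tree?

6

A longest path is 5 – 9 – 10 – 13 – 14 – 16 – 3, with 6 edges.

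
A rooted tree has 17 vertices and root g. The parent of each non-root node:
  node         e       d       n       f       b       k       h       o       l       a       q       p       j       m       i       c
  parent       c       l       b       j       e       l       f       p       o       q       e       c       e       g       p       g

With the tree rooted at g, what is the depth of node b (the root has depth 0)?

3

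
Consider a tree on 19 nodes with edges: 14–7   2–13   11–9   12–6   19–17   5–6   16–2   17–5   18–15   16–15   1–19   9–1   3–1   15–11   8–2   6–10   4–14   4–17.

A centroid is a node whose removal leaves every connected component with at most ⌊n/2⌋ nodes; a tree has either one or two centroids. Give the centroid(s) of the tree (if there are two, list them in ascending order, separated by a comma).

1

If 1 is removed the pieces have sizes 9, 8, 1, all ≤ ⌊19/2⌋ = 9.
Every other node leaves some component of size > 9, so the centroid is unique.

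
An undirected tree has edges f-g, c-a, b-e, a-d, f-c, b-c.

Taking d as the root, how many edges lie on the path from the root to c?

2

Climbing from c to the root: c → a → d. That's 2 steps.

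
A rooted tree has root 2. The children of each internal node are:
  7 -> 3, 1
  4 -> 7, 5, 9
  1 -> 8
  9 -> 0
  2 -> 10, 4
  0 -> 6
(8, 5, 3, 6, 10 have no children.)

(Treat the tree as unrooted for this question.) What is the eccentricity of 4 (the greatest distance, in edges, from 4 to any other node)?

3

The node farthest from 4 is 6 (8 also at distance 3), via 4-9-0-6 — 3 edges.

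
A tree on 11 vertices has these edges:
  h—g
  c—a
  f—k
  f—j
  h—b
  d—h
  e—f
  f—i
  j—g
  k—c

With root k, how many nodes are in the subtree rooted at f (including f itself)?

8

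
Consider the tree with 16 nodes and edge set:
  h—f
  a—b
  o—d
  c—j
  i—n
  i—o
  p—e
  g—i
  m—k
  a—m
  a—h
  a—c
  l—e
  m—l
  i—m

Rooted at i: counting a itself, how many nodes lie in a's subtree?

6

a's subtree: {a, c, b, h, j, f}, size 6.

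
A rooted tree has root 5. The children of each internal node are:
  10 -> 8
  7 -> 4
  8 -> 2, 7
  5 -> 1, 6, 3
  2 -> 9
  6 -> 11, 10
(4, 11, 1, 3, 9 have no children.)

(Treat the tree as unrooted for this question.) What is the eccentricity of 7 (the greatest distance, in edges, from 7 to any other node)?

A farthest node from 7 is 3 (1 also at distance 5).
The path 7 – 8 – 10 – 6 – 5 – 3 has 5 edges.

5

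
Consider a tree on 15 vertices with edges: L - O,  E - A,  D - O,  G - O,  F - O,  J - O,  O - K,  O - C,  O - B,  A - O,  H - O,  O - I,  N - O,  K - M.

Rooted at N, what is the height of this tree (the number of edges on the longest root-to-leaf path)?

3

A deepest node is M, reached by N-O-K-M.
That path has 3 edges, so the height is 3.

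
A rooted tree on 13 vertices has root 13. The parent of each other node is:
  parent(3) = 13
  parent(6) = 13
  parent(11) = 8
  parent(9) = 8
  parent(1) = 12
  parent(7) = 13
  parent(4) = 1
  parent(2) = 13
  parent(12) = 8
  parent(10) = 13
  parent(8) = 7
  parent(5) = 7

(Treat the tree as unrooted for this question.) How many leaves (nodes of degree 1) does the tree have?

8

Degree-1 nodes: 2, 3, 4, 5, 6, 9, 10, 11 — 8 of them.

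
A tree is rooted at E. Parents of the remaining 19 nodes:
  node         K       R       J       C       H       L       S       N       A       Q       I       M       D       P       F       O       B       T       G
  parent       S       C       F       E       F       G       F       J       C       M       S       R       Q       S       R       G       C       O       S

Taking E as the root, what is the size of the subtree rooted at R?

16

R's subtree: {R, F, M, H, J, S, Q, N, I, G, P, K, D, O, L, T}, size 16.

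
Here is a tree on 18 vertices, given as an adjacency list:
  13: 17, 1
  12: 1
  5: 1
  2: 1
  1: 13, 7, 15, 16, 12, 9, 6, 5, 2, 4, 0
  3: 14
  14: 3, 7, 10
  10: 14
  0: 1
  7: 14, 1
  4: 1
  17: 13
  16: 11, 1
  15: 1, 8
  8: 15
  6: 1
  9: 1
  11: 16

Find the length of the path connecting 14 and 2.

3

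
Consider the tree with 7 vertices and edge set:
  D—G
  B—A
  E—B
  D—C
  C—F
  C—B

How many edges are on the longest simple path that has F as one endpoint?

A farthest node from F is E (A, G also at distance 3).
The path F–C–B–E has 3 edges.

3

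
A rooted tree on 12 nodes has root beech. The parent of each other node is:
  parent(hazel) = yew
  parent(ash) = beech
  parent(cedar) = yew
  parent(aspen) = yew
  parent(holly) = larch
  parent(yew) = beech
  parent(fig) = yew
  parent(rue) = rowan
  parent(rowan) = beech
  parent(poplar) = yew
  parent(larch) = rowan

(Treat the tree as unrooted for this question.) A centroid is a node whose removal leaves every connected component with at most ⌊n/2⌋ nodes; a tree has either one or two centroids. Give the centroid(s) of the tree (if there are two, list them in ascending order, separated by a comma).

If yew is removed the pieces have sizes 6, 1, 1, 1, 1, 1, all ≤ ⌊12/2⌋ = 6.
Its neighbour beech also leaves a largest component of size 6, so both are centroids.

beech, yew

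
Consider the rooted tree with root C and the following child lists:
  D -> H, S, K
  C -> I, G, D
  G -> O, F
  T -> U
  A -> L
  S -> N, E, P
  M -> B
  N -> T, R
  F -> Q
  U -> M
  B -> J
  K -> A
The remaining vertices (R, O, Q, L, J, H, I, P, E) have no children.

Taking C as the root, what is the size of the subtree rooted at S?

10

Descendants of S (including itself): S, N, E, P, T, R, U, M, B, J. That's 10.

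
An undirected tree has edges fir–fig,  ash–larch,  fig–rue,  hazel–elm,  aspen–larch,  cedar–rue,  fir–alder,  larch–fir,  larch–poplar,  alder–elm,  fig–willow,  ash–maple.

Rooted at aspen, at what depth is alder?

aspen–larch–fir–alder — 3 edges.

3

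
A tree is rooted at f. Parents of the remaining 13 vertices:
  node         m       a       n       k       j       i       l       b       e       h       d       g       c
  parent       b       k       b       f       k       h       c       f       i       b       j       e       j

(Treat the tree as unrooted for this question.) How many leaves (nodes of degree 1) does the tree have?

The leaves are a, d, g, l, m, n.
That is 6 leaves.

6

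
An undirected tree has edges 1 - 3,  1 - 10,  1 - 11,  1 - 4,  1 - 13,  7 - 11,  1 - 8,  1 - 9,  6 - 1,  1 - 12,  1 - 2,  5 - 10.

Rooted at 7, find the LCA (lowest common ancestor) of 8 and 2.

8's ancestor chain is 8, 1, 11, 7 and 2's is 2, 1, 11, 7; they first meet at 1.

1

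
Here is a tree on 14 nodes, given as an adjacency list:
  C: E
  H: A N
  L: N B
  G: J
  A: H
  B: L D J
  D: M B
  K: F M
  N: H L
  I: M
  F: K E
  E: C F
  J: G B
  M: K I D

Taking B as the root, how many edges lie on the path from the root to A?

4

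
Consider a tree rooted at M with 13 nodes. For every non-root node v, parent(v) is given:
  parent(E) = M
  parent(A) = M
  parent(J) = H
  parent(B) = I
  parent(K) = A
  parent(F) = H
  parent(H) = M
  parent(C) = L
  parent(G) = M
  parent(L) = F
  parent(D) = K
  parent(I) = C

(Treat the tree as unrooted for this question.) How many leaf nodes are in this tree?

5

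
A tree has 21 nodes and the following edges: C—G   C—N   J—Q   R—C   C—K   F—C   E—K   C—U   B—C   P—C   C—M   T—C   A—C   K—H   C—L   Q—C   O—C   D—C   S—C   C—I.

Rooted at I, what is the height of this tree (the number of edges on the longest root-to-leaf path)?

3

The longest root-to-leaf path is I-C-K-H (3 edges).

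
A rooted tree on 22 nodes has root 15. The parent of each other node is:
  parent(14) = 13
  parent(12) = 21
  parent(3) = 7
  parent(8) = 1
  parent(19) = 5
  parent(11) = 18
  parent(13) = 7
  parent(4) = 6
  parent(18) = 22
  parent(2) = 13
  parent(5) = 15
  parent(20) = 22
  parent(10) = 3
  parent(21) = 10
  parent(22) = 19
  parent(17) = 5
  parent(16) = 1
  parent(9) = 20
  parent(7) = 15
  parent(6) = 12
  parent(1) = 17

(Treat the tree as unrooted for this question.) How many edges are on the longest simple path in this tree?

Starting from 9, a farthest node is 4 at distance 12.
One longest path: 9 – 20 – 22 – 19 – 5 – 15 – 7 – 3 – 10 – 21 – 12 – 6 – 4.
So the diameter is 12.

12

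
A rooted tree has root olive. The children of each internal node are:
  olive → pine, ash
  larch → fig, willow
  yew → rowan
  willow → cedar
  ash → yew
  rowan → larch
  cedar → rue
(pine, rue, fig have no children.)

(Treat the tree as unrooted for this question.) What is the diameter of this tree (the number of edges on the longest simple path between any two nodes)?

8

BFS from rue reaches pine last, at distance 8; BFS from pine confirms no node is farther.
Path: rue - cedar - willow - larch - rowan - yew - ash - olive - pine.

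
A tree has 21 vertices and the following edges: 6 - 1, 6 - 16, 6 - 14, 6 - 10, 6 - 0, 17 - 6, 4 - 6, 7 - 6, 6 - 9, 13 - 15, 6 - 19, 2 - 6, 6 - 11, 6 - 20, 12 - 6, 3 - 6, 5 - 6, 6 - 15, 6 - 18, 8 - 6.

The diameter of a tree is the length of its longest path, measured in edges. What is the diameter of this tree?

3

BFS from 13 reaches 2 last, at distance 3; BFS from 2 confirms no node is farther.
Path: 13 - 15 - 6 - 2.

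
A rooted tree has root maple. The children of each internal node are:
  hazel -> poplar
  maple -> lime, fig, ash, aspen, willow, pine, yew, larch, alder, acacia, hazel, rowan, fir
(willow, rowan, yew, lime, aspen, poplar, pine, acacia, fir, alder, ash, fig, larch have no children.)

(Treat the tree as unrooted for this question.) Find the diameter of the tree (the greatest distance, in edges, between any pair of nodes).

3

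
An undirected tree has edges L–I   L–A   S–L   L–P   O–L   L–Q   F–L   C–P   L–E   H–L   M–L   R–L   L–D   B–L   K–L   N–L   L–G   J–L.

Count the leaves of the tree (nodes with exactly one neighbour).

17

The leaves are A, B, C, D, E, F, G, H, I, J, K, M, N, O, Q, R, S.
That is 17 leaves.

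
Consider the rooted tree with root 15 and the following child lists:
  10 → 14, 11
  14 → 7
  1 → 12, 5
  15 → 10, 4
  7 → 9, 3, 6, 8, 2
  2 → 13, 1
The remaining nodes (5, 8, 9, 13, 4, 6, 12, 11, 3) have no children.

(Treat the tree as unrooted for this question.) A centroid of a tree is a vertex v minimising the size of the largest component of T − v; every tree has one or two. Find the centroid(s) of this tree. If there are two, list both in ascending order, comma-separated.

7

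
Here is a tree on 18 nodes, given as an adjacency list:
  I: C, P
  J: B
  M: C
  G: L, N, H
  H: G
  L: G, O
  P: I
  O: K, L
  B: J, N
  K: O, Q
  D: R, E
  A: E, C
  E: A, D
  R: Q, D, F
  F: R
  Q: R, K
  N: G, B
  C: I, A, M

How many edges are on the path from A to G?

Walking from A: A - E - D - R - Q - K - O - L - G. Length 8.

8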